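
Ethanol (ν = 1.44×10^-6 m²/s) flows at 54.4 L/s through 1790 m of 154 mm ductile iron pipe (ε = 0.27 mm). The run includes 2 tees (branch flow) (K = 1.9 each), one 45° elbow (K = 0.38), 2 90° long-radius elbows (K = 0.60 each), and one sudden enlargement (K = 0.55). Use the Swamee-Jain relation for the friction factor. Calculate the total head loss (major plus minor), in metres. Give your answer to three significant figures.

H_L ≈ 121 m

V = 4Q/(πD²) = 2.921 m/s; V²/2g = 0.4347 m
Re = 3.12×10^5, ε/D = 0.00175 → f = 0.02340 (Swamee-Jain)
Major: h_f = f(L/D)·V²/2g = 0.02340·11623·0.4347 = 118.3 m
Minor: ΣK = 5.93; h_m = ΣK·V²/2g = 2.578 m
Total H_L = 118.3 + 2.578 = 120.8 m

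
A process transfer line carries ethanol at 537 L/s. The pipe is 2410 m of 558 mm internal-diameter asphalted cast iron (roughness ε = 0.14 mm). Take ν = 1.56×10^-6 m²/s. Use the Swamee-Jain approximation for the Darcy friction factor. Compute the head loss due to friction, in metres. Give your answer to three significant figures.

V = 4Q/(πD²) = 4·0.537/(π·0.558²) = 2.196 m/s
Re = VD/ν = 2.196·0.558/1.56×10^-6 = 7.85×10^5 → turbulent
ε/D = 0.14/558 = 2.51×10^-4
Swamee-Jain: f = 0.01549
h_f = f(L/D)V²/(2g) = 0.01549·(2410/0.558)·2.196²/(2·9.81) = 16.45 m

h_f ≈ 16.4 m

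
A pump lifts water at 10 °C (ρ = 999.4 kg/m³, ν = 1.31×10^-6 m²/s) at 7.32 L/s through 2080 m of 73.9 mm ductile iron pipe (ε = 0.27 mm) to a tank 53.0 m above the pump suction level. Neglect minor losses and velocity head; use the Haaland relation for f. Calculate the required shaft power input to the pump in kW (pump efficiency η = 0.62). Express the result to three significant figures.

P_shaft ≈ 20.1 kW

V = 4Q/(πD²) = 1.707 m/s; Re = 9.63×10^4; ε/D = 0.00365; f = 0.02881
h_f = f(L/D)V²/2g = 120.4 m
Total head H = z + h_f = 53.0 + 120.4 = 173.4 m
P_hyd = ρgQH = 999.4·9.81·0.00732·173.4 = 12.44 kW
P_shaft = P_hyd/η = 12.44/0.62 = 20.07 kW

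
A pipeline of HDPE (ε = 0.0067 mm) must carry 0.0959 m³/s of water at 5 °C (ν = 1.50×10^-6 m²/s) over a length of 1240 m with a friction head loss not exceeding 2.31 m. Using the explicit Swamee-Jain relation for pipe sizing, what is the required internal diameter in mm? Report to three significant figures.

D ≈ 368 mm

Swamee-Jain (Type III): D = 0.66·[ε^1.25·(LQ²/(gh_f))^4.75 + ν·Q^9.4·(L/(gh_f))^5.2]^0.04
LQ²/(gh_f) = 0.5032; L/(gh_f) = 54.72
Term 1 = ε^1.25·(…)^4.75 = 1.31×10^-8; Term 2 = ν·Q^9.4·(…)^5.2 = 4.40×10^-7
D = 0.66·(1.31×10^-8 + 4.40×10^-7)^0.04 = 0.3680 m = 368 mm
Check: V = 0.902 m/s, Re = 2.21×10^5, f = 0.01541, h_f = 2.15 m ≈ 2.31 m ✓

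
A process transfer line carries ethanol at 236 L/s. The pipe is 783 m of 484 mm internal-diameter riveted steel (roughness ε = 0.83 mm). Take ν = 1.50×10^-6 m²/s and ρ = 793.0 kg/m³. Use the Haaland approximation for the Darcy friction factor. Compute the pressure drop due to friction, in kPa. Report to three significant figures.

V = 4Q/(πD²) = 4·0.236/(π·0.484²) = 1.283 m/s
Re = VD/ν = 1.283·0.484/1.50×10^-6 = 4.14×10^5 → turbulent
ε/D = 0.83/484 = 0.00171
Haaland: f = 0.02297
h_f = f(L/D)V²/(2g) = 0.02297·(783/0.484)·1.283²/(2·9.81) = 3.116 m
Δp = ρg·h_f = 793.0·9.81·3.116 = 24.24 kPa

Δp ≈ 24.2 kPa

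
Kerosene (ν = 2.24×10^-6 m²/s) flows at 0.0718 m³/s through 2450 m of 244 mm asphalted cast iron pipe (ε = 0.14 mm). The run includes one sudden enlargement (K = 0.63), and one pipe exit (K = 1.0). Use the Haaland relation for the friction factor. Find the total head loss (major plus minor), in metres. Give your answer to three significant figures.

H_L ≈ 23.5 m

V = 4Q/(πD²) = 1.536 m/s; V²/2g = 0.1202 m
Re = 1.67×10^5, ε/D = 5.74×10^-4 → f = 0.01930 (Haaland)
Major: h_f = f(L/D)·V²/2g = 0.01930·10041·0.1202 = 23.29 m
Minor: ΣK = 1.63; h_m = ΣK·V²/2g = 0.1959 m
Total H_L = 23.29 + 0.1959 = 23.49 m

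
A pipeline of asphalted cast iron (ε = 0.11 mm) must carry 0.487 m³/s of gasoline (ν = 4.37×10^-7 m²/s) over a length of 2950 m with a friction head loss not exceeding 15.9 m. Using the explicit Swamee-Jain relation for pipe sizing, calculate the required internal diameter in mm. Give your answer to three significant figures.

Swamee-Jain (Type III): D = 0.66·[ε^1.25·(LQ²/(gh_f))^4.75 + ν·Q^9.4·(L/(gh_f))^5.2]^0.04
LQ²/(gh_f) = 4.486; L/(gh_f) = 18.91
Term 1 = ε^1.25·(…)^4.75 = 0.0141; Term 2 = ν·Q^9.4·(…)^5.2 = 0.00220
D = 0.66·(0.0141 + 0.00220)^0.04 = 0.5597 m = 560 mm
Check: V = 1.98 m/s, Re = 2.53×10^6, f = 0.01417, h_f = 14.9 m ≈ 15.9 m ✓

D ≈ 560 mm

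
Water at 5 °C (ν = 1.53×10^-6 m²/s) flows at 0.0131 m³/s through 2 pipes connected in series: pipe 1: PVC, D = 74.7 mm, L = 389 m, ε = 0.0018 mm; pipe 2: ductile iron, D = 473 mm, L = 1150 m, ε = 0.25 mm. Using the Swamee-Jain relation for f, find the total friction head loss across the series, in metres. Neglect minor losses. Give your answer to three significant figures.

H ≈ 39.7 m

Pipe 1: V = 2.989 m/s, Re = 1.46×10^5, ε/D = 2.41×10^-5, f = 0.01671, h_1 = f(L/D)V²/2g = 39.64 m
Pipe 2: V = 0.07455 m/s, Re = 2.30×10^4, ε/D = 5.29×10^-4, f = 0.02627, h_2 = f(L/D)V²/2g = 0.01810 m
Series → Q common, losses add: H = Σh = 39.65 m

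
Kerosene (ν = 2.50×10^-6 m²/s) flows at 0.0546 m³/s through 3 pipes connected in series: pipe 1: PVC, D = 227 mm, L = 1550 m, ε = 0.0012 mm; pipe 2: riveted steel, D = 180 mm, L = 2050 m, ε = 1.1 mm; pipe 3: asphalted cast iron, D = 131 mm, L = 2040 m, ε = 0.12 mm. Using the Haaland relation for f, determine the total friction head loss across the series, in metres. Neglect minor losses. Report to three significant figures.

H ≈ 366 m

Pipe 1: V = 1.349 m/s, Re = 1.23×10^5, ε/D = 5.29×10^-6, f = 0.01711, h_1 = f(L/D)V²/2g = 10.84 m
Pipe 2: V = 2.146 m/s, Re = 1.54×10^5, ε/D = 0.00611, f = 0.03285, h_2 = f(L/D)V²/2g = 87.80 m
Pipe 3: V = 4.051 m/s, Re = 2.12×10^5, ε/D = 9.16×10^-4, f = 0.02050, h_3 = f(L/D)V²/2g = 267.0 m
Series → Q common, losses add: H = Σh = 365.7 m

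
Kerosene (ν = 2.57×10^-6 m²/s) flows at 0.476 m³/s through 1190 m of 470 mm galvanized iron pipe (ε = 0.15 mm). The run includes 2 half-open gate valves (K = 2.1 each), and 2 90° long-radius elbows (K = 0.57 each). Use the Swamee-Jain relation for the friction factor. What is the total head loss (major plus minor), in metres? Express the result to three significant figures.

H_L ≈ 18.1 m

V = 4Q/(πD²) = 2.744 m/s; V²/2g = 0.3837 m
Re = 5.02×10^5, ε/D = 3.19×10^-4 → f = 0.01652 (Swamee-Jain)
Major: h_f = f(L/D)·V²/2g = 0.01652·2532·0.3837 = 16.05 m
Minor: ΣK = 5.34; h_m = ΣK·V²/2g = 2.049 m
Total H_L = 16.05 + 2.049 = 18.10 m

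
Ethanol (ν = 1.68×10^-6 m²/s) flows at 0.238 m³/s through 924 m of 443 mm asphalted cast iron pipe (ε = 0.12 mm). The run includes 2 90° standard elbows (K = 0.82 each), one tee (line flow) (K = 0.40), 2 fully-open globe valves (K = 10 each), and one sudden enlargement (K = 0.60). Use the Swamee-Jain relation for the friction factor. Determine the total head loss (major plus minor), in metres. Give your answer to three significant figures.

H_L ≈ 6.91 m

V = 4Q/(πD²) = 1.544 m/s; V²/2g = 0.1215 m
Re = 4.07×10^5, ε/D = 2.71×10^-4 → f = 0.01640 (Swamee-Jain)
Major: h_f = f(L/D)·V²/2g = 0.01640·2086·0.1215 = 4.156 m
Minor: ΣK = 22.6; h_m = ΣK·V²/2g = 2.751 m
Total H_L = 4.156 + 2.751 = 6.907 m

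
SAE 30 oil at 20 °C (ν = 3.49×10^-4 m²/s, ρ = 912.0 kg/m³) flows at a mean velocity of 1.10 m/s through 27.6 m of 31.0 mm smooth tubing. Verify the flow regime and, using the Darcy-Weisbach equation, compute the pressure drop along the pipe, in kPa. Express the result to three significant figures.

Δp ≈ 322 kPa

Re = VD/ν = 1.10·0.03100/3.49×10^-4 = 97.7 → laminar (Re < 2300)
f = 64/Re = 0.6550
h_f = f(L/D)V²/(2g) = 0.6550·(27.6/0.03100)·1.10²/(2·9.81) = 35.97 m
Δp = ρg·h_f = 912.0·9.81·35.97 = 321.8 kPa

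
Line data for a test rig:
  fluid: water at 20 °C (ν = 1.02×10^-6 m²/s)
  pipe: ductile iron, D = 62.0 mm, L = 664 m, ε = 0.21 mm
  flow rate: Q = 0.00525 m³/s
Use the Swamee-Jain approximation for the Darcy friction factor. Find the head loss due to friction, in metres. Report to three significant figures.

V = 4Q/(πD²) = 4·0.00525/(π·0.0620²) = 1.739 m/s
Re = VD/ν = 1.739·0.0620/1.02×10^-6 = 1.06×10^5 → turbulent
ε/D = 0.21/62.0 = 0.00339
Swamee-Jain: f = 0.02847
h_f = f(L/D)V²/(2g) = 0.02847·(664/0.0620)·1.739²/(2·9.81) = 46.99 m

h_f ≈ 47.0 m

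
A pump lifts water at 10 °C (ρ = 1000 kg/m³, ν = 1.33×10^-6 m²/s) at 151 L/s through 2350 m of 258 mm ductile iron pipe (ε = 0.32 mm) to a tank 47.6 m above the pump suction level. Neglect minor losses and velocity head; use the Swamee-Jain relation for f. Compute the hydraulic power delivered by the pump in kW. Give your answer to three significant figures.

V = 4Q/(πD²) = 2.888 m/s; Re = 5.60×10^5; ε/D = 0.00124; f = 0.02128
h_f = f(L/D)V²/2g = 82.42 m
Total head H = z + h_f = 47.6 + 82.42 = 130.0 m
P_hyd = ρgQH = 1000·9.81·0.151·130.0 = 192.6 kW

P_hyd ≈ 193 kW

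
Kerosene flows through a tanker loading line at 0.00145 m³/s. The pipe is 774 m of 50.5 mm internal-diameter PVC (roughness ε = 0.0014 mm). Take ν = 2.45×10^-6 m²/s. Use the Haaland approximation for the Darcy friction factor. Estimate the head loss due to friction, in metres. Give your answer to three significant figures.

h_f ≈ 11.4 m

V = 4Q/(πD²) = 4·0.00145/(π·0.0505²) = 0.7239 m/s
Re = VD/ν = 0.7239·0.0505/2.45×10^-6 = 1.49×10^4 → turbulent
ε/D = 0.0014/50.5 = 2.77×10^-5
Haaland: f = 0.02778
h_f = f(L/D)V²/(2g) = 0.02778·(774/0.0505)·0.7239²/(2·9.81) = 11.37 m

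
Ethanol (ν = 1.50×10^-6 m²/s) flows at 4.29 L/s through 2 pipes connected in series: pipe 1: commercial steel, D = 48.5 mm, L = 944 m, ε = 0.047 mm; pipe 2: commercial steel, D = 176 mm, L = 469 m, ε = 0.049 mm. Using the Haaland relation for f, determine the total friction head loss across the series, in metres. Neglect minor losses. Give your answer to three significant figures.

Pipe 1: V = 2.322 m/s, Re = 7.51×10^4, ε/D = 9.69×10^-4, f = 0.02249, h_1 = f(L/D)V²/2g = 120.3 m
Pipe 2: V = 0.1763 m/s, Re = 2.07×10^4, ε/D = 2.78×10^-4, f = 0.02603, h_2 = f(L/D)V²/2g = 0.1099 m
Series → Q common, losses add: H = Σh = 120.4 m

H ≈ 120 m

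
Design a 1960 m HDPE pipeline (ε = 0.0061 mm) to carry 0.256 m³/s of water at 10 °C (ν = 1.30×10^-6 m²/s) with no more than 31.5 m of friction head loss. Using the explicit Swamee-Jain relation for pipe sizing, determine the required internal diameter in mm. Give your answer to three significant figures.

D ≈ 339 mm

Swamee-Jain (Type III): D = 0.66·[ε^1.25·(LQ²/(gh_f))^4.75 + ν·Q^9.4·(L/(gh_f))^5.2]^0.04
LQ²/(gh_f) = 0.4157; L/(gh_f) = 6.343
Term 1 = ε^1.25·(…)^4.75 = 4.69×10^-9; Term 2 = ν·Q^9.4·(…)^5.2 = 5.29×10^-8
D = 0.66·(4.69×10^-9 + 5.29×10^-8)^0.04 = 0.3388 m = 339 mm
Check: V = 2.84 m/s, Re = 7.40×10^5, f = 0.01258, h_f = 29.9 m ≈ 31.5 m ✓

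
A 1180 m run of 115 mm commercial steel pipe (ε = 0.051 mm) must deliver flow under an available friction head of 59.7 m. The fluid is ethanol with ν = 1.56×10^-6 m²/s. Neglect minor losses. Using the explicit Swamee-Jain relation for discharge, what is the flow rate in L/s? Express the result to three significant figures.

Q ≈ 25.7 L/s

Swamee-Jain (Type II): Q = -0.965·√(gD⁵h_f/L)·ln[ε/(3.7D) + √(3.17ν²L/(gD³h_f))]
√(gD⁵h_f/L) = √(9.81·0.115⁵·59.7/1180) = 0.003160
ε/(3.7D) = 1.20×10^-4; √(3.17ν²L/(gD³h_f)) = 1.01×10^-4
Q = -0.965·0.003160·ln(2.210×10^-4) = 0.02566 m³/s
Check: V = 2.47 m/s, Re = 1.82×10^5, f = 0.01880, h_f = 60.0 m ≈ 59.7 m ✓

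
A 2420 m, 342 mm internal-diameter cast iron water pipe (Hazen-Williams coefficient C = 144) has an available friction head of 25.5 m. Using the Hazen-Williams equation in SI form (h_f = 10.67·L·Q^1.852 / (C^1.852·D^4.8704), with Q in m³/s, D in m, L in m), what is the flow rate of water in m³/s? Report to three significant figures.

Q ≈ 0.204 m³/s

Rearranging: Q = [h_f·C^1.852·D^4.8704 / (10.67·L)]^(1/1.852)
Q = [25.5·144^1.852·0.342^4.8704 / (10.67·2420)]^0.540 = 0.2042 m³/s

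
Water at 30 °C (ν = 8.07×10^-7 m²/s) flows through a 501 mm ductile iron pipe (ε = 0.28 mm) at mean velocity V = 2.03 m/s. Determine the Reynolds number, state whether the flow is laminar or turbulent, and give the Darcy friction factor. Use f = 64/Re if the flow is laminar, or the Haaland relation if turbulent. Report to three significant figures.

Re ≈ 1.26×10^6; turbulent; f ≈ 0.0175

Re = VD/ν = 2.030·0.501/8.07×10^-7 = 1.26×10^6
Re > 4000 → turbulent; ε/D = 5.59×10^-4
Haaland: f = 0.01748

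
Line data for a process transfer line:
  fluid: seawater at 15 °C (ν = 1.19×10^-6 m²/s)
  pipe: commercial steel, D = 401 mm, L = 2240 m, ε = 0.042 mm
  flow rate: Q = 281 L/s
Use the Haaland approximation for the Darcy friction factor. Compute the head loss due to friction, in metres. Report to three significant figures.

h_f ≈ 19.4 m

V = 4Q/(πD²) = 4·0.281/(π·0.401²) = 2.225 m/s
Re = VD/ν = 2.225·0.401/1.19×10^-6 = 7.50×10^5 → turbulent
ε/D = 0.042/401 = 1.05×10^-4
Haaland: f = 0.01373
h_f = f(L/D)V²/(2g) = 0.01373·(2240/0.401)·2.225²/(2·9.81) = 19.35 m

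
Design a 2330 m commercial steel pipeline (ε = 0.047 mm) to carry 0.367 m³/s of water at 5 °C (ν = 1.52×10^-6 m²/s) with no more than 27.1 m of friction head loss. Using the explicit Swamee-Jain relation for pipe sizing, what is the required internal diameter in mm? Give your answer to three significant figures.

D ≈ 427 mm

Swamee-Jain (Type III): D = 0.66·[ε^1.25·(LQ²/(gh_f))^4.75 + ν·Q^9.4·(L/(gh_f))^5.2]^0.04
LQ²/(gh_f) = 1.180; L/(gh_f) = 8.764
Term 1 = ε^1.25·(…)^4.75 = 8.56×10^-6; Term 2 = ν·Q^9.4·(…)^5.2 = 9.81×10^-6
D = 0.66·(8.56×10^-6 + 9.81×10^-6)^0.04 = 0.4267 m = 427 mm
Check: V = 2.57 m/s, Re = 7.20×10^5, f = 0.01405, h_f = 25.8 m ≈ 27.1 m ✓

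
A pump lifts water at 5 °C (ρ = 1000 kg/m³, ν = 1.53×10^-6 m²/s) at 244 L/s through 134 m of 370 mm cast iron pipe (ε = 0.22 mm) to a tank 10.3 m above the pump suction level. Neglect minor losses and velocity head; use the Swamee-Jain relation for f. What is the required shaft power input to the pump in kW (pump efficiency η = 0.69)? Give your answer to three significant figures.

V = 4Q/(πD²) = 2.269 m/s; Re = 5.49×10^5; ε/D = 5.95×10^-4; f = 0.01827
h_f = f(L/D)V²/2g = 1.737 m
Total head H = z + h_f = 10.3 + 1.737 = 12.04 m
P_hyd = ρgQH = 1000·9.81·0.244·12.04 = 28.81 kW
P_shaft = P_hyd/η = 28.81/0.69 = 41.76 kW

P_shaft ≈ 41.8 kW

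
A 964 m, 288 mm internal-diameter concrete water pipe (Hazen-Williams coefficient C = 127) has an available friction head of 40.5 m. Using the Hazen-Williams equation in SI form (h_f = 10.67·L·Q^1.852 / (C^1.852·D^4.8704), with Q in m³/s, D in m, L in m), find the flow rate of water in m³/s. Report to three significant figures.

Q ≈ 0.242 m³/s

Rearranging: Q = [h_f·C^1.852·D^4.8704 / (10.67·L)]^(1/1.852)
Q = [40.5·127^1.852·0.288^4.8704 / (10.67·964)]^0.540 = 0.2419 m³/s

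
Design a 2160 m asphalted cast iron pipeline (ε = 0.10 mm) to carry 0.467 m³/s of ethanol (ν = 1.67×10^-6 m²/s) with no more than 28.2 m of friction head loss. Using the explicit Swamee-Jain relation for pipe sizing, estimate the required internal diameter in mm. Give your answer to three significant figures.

D ≈ 468 mm

Swamee-Jain (Type III): D = 0.66·[ε^1.25·(LQ²/(gh_f))^4.75 + ν·Q^9.4·(L/(gh_f))^5.2]^0.04
LQ²/(gh_f) = 1.703; L/(gh_f) = 7.808
Term 1 = ε^1.25·(…)^4.75 = 1.25×10^-4; Term 2 = ν·Q^9.4·(…)^5.2 = 5.69×10^-5
D = 0.66·(1.25×10^-4 + 5.69×10^-5)^0.04 = 0.4677 m = 468 mm
Check: V = 2.72 m/s, Re = 7.61×10^5, f = 0.01516, h_f = 26.4 m ≈ 28.2 m ✓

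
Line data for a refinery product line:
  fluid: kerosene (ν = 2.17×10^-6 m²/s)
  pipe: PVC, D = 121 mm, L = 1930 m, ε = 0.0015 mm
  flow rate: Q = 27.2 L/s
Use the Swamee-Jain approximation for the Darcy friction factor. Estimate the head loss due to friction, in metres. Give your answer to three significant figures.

V = 4Q/(πD²) = 4·0.0272/(π·0.121²) = 2.365 m/s
Re = VD/ν = 2.365·0.121/2.17×10^-6 = 1.32×10^5 → turbulent
ε/D = 0.0015/121 = 1.24×10^-5
Swamee-Jain: f = 0.01696
h_f = f(L/D)V²/(2g) = 0.01696·(1930/0.121)·2.365²/(2·9.81) = 77.15 m

h_f ≈ 77.2 m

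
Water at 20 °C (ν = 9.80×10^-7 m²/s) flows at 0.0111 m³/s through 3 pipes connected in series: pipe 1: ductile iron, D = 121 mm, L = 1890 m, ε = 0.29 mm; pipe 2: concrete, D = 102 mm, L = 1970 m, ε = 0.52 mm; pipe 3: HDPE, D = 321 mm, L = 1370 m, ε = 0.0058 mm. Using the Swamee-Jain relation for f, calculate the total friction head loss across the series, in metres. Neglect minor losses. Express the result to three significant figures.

Pipe 1: V = 0.9653 m/s, Re = 1.19×10^5, ε/D = 0.00240, f = 0.02609, h_1 = f(L/D)V²/2g = 19.36 m
Pipe 2: V = 1.358 m/s, Re = 1.41×10^5, ε/D = 0.00510, f = 0.03142, h_2 = f(L/D)V²/2g = 57.07 m
Pipe 3: V = 0.1372 m/s, Re = 4.49×10^4, ε/D = 1.81×10^-5, f = 0.02134, h_3 = f(L/D)V²/2g = 0.08733 m
Series → Q common, losses add: H = Σh = 76.52 m

H ≈ 76.5 m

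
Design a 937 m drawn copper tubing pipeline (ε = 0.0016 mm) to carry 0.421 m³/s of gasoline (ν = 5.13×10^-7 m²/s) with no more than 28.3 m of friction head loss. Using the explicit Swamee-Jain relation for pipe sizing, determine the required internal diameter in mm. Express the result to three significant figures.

Swamee-Jain (Type III): D = 0.66·[ε^1.25·(LQ²/(gh_f))^4.75 + ν·Q^9.4·(L/(gh_f))^5.2]^0.04
LQ²/(gh_f) = 0.5982; L/(gh_f) = 3.375
Term 1 = ε^1.25·(…)^4.75 = 4.96×10^-9; Term 2 = ν·Q^9.4·(…)^5.2 = 8.42×10^-8
D = 0.66·(4.96×10^-9 + 8.42×10^-8)^0.04 = 0.3448 m = 345 mm
Check: V = 4.51 m/s, Re = 3.03×10^6, f = 0.009944, h_f = 28.0 m ≈ 28.3 m ✓

D ≈ 345 mm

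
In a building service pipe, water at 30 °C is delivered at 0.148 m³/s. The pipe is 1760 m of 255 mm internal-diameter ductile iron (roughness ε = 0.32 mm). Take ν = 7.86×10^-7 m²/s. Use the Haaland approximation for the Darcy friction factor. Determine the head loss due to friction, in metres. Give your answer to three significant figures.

h_f ≈ 62.2 m

V = 4Q/(πD²) = 4·0.148/(π·0.255²) = 2.898 m/s
Re = VD/ν = 2.898·0.255/7.86×10^-7 = 9.40×10^5 → turbulent
ε/D = 0.32/255 = 0.00125
Haaland: f = 0.02105
h_f = f(L/D)V²/(2g) = 0.02105·(1760/0.255)·2.898²/(2·9.81) = 62.19 m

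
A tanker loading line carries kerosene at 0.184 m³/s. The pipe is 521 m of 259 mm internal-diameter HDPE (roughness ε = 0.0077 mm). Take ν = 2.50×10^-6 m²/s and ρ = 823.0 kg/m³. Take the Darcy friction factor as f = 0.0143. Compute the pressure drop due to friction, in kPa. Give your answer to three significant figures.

Δp ≈ 144 kPa

V = 4Q/(πD²) = 4·0.184/(π·0.259²) = 3.492 m/s
h_f = f(L/D)V²/(2g) = 0.01430·(521/0.259)·3.492²/(2·9.81) = 17.88 m
Δp = ρg·h_f = 823.0·9.81·17.88 = 144.4 kPa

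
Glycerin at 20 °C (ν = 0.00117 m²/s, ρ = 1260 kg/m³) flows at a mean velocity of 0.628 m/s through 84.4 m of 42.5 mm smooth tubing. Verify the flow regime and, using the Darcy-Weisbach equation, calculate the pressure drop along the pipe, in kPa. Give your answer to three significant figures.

Re = VD/ν = 0.628·0.04250/0.00117 = 22.8 → laminar (Re < 2300)
f = 64/Re = 2.806
h_f = f(L/D)V²/(2g) = 2.806·(84.4/0.04250)·0.628²/(2·9.81) = 112.0 m
Δp = ρg·h_f = 1260·9.81·112.0 = 1384 kPa

Δp ≈ 1380 kPa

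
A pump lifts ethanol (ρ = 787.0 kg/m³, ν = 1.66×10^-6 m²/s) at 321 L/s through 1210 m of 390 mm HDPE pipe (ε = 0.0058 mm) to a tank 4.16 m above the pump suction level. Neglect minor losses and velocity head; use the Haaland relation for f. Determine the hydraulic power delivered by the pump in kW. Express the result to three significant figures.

P_hyd ≈ 46.4 kW

V = 4Q/(πD²) = 2.687 m/s; Re = 6.31×10^5; ε/D = 1.49×10^-5; f = 0.01274
h_f = f(L/D)V²/2g = 14.54 m
Total head H = z + h_f = 4.16 + 14.54 = 18.70 m
P_hyd = ρgQH = 787.0·9.81·0.321·18.70 = 46.35 kW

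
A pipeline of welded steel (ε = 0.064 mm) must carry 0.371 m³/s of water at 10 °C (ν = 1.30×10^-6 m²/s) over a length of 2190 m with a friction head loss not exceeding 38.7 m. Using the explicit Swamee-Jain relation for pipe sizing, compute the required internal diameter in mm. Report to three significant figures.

D ≈ 397 mm

Swamee-Jain (Type III): D = 0.66·[ε^1.25·(LQ²/(gh_f))^4.75 + ν·Q^9.4·(L/(gh_f))^5.2]^0.04
LQ²/(gh_f) = 0.7940; L/(gh_f) = 5.769
Term 1 = ε^1.25·(…)^4.75 = 1.91×10^-6; Term 2 = ν·Q^9.4·(…)^5.2 = 1.06×10^-6
D = 0.66·(1.91×10^-6 + 1.06×10^-6)^0.04 = 0.3967 m = 397 mm
Check: V = 3.00 m/s, Re = 9.16×10^5, f = 0.01441, h_f = 36.5 m ≈ 38.7 m ✓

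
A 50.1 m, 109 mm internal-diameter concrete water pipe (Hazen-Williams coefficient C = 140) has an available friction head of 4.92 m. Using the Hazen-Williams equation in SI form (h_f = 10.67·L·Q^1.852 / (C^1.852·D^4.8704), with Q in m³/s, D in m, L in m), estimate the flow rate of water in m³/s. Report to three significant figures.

Rearranging: Q = [h_f·C^1.852·D^4.8704 / (10.67·L)]^(1/1.852)
Q = [4.92·140^1.852·0.109^4.8704 / (10.67·50.1)]^0.540 = 0.03276 m³/s

Q ≈ 0.0328 m³/s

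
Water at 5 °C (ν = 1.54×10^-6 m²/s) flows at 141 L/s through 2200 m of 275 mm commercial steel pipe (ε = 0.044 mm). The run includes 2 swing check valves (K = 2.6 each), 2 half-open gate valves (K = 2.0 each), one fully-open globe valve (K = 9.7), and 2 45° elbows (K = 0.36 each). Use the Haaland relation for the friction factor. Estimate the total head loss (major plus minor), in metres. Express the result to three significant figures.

H_L ≈ 40.4 m

V = 4Q/(πD²) = 2.374 m/s; V²/2g = 0.2872 m
Re = 4.24×10^5, ε/D = 1.60×10^-4 → f = 0.01514 (Haaland)
Major: h_f = f(L/D)·V²/2g = 0.01514·8000·0.2872 = 34.80 m
Minor: ΣK = 19.6; h_m = ΣK·V²/2g = 5.635 m
Total H_L = 34.80 + 5.635 = 40.44 m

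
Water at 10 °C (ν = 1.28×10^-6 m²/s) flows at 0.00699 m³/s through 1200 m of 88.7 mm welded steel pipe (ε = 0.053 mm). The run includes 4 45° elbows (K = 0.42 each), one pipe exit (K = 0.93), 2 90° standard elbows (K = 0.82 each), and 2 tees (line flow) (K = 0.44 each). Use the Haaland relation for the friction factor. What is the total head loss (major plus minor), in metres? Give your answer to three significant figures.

V = 4Q/(πD²) = 1.131 m/s; V²/2g = 0.06522 m
Re = 7.84×10^4, ε/D = 5.98×10^-4 → f = 0.02110 (Haaland)
Major: h_f = f(L/D)·V²/2g = 0.02110·13529·0.06522 = 18.62 m
Minor: ΣK = 5.13; h_m = ΣK·V²/2g = 0.3346 m
Total H_L = 18.62 + 0.3346 = 18.95 m

H_L ≈ 19.0 m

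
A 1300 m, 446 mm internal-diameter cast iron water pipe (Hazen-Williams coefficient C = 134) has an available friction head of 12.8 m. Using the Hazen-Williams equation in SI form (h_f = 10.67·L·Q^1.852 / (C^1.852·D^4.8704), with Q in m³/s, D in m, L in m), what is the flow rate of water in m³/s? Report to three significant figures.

Rearranging: Q = [h_f·C^1.852·D^4.8704 / (10.67·L)]^(1/1.852)
Q = [12.8·134^1.852·0.446^4.8704 / (10.67·1300)]^0.540 = 0.3683 m³/s

Q ≈ 0.368 m³/s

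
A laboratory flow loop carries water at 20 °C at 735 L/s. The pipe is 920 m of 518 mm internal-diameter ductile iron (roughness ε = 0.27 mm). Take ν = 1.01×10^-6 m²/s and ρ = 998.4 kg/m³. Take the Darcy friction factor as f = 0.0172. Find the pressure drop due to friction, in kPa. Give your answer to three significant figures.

V = 4Q/(πD²) = 4·0.735/(π·0.518²) = 3.488 m/s
h_f = f(L/D)V²/(2g) = 0.01720·(920/0.518)·3.488²/(2·9.81) = 18.94 m
Δp = ρg·h_f = 998.4·9.81·18.94 = 185.5 kPa

Δp ≈ 185 kPa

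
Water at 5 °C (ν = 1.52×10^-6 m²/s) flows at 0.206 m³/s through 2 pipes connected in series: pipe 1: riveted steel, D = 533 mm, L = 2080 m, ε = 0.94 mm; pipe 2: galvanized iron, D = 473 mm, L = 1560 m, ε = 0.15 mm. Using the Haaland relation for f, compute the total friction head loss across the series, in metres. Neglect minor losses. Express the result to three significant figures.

Pipe 1: V = 0.9233 m/s, Re = 3.24×10^5, ε/D = 0.00176, f = 0.02324, h_1 = f(L/D)V²/2g = 3.940 m
Pipe 2: V = 1.172 m/s, Re = 3.65×10^5, ε/D = 3.17×10^-4, f = 0.01665, h_2 = f(L/D)V²/2g = 3.847 m
Series → Q common, losses add: H = Σh = 7.787 m

H ≈ 7.79 m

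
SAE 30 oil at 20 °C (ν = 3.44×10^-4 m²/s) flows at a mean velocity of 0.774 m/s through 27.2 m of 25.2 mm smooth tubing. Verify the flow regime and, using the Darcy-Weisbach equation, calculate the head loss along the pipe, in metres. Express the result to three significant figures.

Re = VD/ν = 0.774·0.02520/3.44×10^-4 = 56.7 → laminar (Re < 2300)
f = 64/Re = 1.129
h_f = f(L/D)V²/(2g) = 1.129·(27.2/0.02520)·0.774²/(2·9.81) = 37.20 m

h_f ≈ 37.2 m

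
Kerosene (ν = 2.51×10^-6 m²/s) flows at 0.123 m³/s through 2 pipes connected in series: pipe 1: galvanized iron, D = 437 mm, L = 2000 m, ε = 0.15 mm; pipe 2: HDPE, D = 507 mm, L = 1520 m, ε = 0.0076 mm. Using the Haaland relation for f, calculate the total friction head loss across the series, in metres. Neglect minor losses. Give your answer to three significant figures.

Pipe 1: V = 0.8201 m/s, Re = 1.43×10^5, ε/D = 3.43×10^-4, f = 0.01847, h_1 = f(L/D)V²/2g = 2.898 m
Pipe 2: V = 0.6093 m/s, Re = 1.23×10^5, ε/D = 1.50×10^-5, f = 0.01714, h_2 = f(L/D)V²/2g = 0.9722 m
Series → Q common, losses add: H = Σh = 3.870 m

H ≈ 3.87 m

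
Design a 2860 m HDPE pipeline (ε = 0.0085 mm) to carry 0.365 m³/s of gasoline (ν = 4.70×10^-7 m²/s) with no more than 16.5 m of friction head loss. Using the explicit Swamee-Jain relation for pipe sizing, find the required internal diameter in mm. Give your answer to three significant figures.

Swamee-Jain (Type III): D = 0.66·[ε^1.25·(LQ²/(gh_f))^4.75 + ν·Q^9.4·(L/(gh_f))^5.2]^0.04
LQ²/(gh_f) = 2.354; L/(gh_f) = 17.67
Term 1 = ε^1.25·(…)^4.75 = 2.68×10^-5; Term 2 = ν·Q^9.4·(…)^5.2 = 1.10×10^-4
D = 0.66·(2.68×10^-5 + 1.10×10^-4)^0.04 = 0.4624 m = 462 mm
Check: V = 2.17 m/s, Re = 2.14×10^6, f = 0.01093, h_f = 16.3 m ≈ 16.5 m ✓

D ≈ 462 mm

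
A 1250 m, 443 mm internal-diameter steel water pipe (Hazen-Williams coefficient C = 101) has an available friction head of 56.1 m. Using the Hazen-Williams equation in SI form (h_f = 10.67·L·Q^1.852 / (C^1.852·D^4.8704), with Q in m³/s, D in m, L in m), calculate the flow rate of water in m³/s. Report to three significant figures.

Rearranging: Q = [h_f·C^1.852·D^4.8704 / (10.67·L)]^(1/1.852)
Q = [56.1·101^1.852·0.443^4.8704 / (10.67·1250)]^0.540 = 0.6186 m³/s

Q ≈ 0.619 m³/s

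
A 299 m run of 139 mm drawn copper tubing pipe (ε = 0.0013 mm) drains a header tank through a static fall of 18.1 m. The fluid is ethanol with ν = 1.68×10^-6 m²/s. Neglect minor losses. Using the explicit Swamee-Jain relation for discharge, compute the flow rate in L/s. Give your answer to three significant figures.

Q ≈ 50.7 L/s

Swamee-Jain (Type II): Q = -0.965·√(gD⁵h_f/L)·ln[ε/(3.7D) + √(3.17ν²L/(gD³h_f))]
√(gD⁵h_f/L) = √(9.81·0.139⁵·18.1/299) = 0.005551
ε/(3.7D) = 2.53×10^-6; √(3.17ν²L/(gD³h_f)) = 7.49×10^-5
Q = -0.965·0.005551·ln(7.743×10^-5) = 0.05071 m³/s
Check: V = 3.34 m/s, Re = 2.76×10^5, f = 0.01470, h_f = 18.0 m ≈ 18.1 m ✓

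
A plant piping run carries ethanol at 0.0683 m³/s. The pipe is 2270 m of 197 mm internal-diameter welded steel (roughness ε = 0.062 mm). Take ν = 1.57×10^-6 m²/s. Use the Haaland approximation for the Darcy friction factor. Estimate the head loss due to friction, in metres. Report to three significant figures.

h_f ≈ 50.1 m

V = 4Q/(πD²) = 4·0.0683/(π·0.197²) = 2.241 m/s
Re = VD/ν = 2.241·0.197/1.57×10^-6 = 2.81×10^5 → turbulent
ε/D = 0.062/197 = 3.15×10^-4
Haaland: f = 0.01700
h_f = f(L/D)V²/(2g) = 0.01700·(2270/0.197)·2.241²/(2·9.81) = 50.14 m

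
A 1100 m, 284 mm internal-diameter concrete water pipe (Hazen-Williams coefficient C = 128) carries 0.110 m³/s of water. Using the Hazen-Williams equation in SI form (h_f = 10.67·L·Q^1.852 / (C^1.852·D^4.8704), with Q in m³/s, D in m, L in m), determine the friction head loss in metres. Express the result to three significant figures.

h_f ≈ 11.3 m

h_f = 10.67·1100·0.110^1.852 / (128^1.852·0.284^4.8704) = 11.33 m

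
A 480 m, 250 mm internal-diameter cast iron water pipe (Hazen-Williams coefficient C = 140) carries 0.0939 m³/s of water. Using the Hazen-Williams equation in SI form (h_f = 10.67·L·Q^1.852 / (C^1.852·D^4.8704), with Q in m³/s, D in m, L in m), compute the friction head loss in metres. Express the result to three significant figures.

h_f = 10.67·480·0.0939^1.852 / (140^1.852·0.250^4.8704) = 5.813 m

h_f ≈ 5.81 m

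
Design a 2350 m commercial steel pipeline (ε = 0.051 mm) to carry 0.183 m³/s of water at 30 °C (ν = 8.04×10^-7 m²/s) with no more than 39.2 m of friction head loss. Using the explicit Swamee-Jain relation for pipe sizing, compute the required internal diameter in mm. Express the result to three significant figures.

Swamee-Jain (Type III): D = 0.66·[ε^1.25·(LQ²/(gh_f))^4.75 + ν·Q^9.4·(L/(gh_f))^5.2]^0.04
LQ²/(gh_f) = 0.2047; L/(gh_f) = 6.111
Term 1 = ε^1.25·(…)^4.75 = 2.30×10^-9; Term 2 = ν·Q^9.4·(…)^5.2 = 1.15×10^-9
D = 0.66·(2.30×10^-9 + 1.15×10^-9)^0.04 = 0.3027 m = 303 mm
Check: V = 2.54 m/s, Re = 9.57×10^5, f = 0.01445, h_f = 37.0 m ≈ 39.2 m ✓

D ≈ 303 mm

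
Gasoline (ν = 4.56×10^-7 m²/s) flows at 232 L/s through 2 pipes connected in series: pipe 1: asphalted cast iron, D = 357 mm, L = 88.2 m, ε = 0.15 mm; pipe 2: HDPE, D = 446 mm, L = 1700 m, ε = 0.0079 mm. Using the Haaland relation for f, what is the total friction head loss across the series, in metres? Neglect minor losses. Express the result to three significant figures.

Pipe 1: V = 2.318 m/s, Re = 1.81×10^6, ε/D = 4.20×10^-4, f = 0.01638, h_1 = f(L/D)V²/2g = 1.108 m
Pipe 2: V = 1.485 m/s, Re = 1.45×10^6, ε/D = 1.77×10^-5, f = 0.01132, h_2 = f(L/D)V²/2g = 4.849 m
Series → Q common, losses add: H = Σh = 5.957 m

H ≈ 5.96 m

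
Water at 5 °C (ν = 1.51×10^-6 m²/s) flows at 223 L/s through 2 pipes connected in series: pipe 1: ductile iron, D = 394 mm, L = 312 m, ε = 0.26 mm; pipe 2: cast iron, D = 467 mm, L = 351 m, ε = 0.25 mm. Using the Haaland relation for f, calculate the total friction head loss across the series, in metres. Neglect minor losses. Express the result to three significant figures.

Pipe 1: V = 1.829 m/s, Re = 4.77×10^5, ε/D = 6.60×10^-4, f = 0.01855, h_1 = f(L/D)V²/2g = 2.505 m
Pipe 2: V = 1.302 m/s, Re = 4.03×10^5, ε/D = 5.35×10^-4, f = 0.01798, h_2 = f(L/D)V²/2g = 1.167 m
Series → Q common, losses add: H = Σh = 3.673 m

H ≈ 3.67 m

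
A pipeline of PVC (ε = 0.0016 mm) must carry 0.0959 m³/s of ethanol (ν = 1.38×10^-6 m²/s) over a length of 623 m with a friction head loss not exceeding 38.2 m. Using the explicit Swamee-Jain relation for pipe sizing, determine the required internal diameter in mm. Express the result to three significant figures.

Swamee-Jain (Type III): D = 0.66·[ε^1.25·(LQ²/(gh_f))^4.75 + ν·Q^9.4·(L/(gh_f))^5.2]^0.04
LQ²/(gh_f) = 0.01529; L/(gh_f) = 1.662
Term 1 = ε^1.25·(…)^4.75 = 1.35×10^-16; Term 2 = ν·Q^9.4·(…)^5.2 = 5.21×10^-15
D = 0.66·(1.35×10^-16 + 5.21×10^-15)^0.04 = 0.1773 m = 177 mm
Check: V = 3.89 m/s, Re = 4.99×10^5, f = 0.01324, h_f = 35.8 m ≈ 38.2 m ✓

D ≈ 177 mm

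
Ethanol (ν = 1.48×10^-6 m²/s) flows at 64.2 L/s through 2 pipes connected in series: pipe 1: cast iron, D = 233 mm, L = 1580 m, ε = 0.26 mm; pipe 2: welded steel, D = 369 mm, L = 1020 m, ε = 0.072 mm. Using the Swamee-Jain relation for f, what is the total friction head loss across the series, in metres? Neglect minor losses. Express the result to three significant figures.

Pipe 1: V = 1.506 m/s, Re = 2.37×10^5, ε/D = 0.00112, f = 0.02144, h_1 = f(L/D)V²/2g = 16.80 m
Pipe 2: V = 0.6003 m/s, Re = 1.50×10^5, ε/D = 1.95×10^-4, f = 0.01780, h_2 = f(L/D)V²/2g = 0.9041 m
Series → Q common, losses add: H = Σh = 17.71 m

H ≈ 17.7 m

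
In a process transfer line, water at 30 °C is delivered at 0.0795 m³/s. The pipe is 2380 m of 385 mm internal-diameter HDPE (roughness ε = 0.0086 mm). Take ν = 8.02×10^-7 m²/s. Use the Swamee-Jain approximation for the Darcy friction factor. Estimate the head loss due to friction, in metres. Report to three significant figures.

h_f ≈ 2.12 m

V = 4Q/(πD²) = 4·0.0795/(π·0.385²) = 0.6829 m/s
Re = VD/ν = 0.6829·0.385/8.02×10^-7 = 3.28×10^5 → turbulent
ε/D = 0.0086/385 = 2.23×10^-5
Swamee-Jain: f = 0.01441
h_f = f(L/D)V²/(2g) = 0.01441·(2380/0.385)·0.6829²/(2·9.81) = 2.118 m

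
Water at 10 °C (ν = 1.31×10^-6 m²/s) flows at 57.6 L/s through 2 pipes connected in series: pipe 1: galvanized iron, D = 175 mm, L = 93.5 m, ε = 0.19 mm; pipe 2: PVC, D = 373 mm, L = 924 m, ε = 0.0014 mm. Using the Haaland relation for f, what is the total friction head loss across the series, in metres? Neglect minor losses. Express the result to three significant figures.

Pipe 1: V = 2.395 m/s, Re = 3.20×10^5, ε/D = 0.00109, f = 0.02083, h_1 = f(L/D)V²/2g = 3.253 m
Pipe 2: V = 0.5271 m/s, Re = 1.50×10^5, ε/D = 3.75×10^-6, f = 0.01642, h_2 = f(L/D)V²/2g = 0.5761 m
Series → Q common, losses add: H = Σh = 3.829 m

H ≈ 3.83 m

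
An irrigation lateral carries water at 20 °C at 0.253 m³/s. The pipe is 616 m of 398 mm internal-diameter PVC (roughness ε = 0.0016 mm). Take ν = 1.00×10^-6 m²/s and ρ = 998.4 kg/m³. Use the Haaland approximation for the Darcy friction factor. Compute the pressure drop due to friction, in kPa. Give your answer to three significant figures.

V = 4Q/(πD²) = 4·0.253/(π·0.398²) = 2.034 m/s
Re = VD/ν = 2.034·0.398/1.00×10^-6 = 8.09×10^5 → turbulent
ε/D = 0.0016/398 = 4.02×10^-6
Haaland: f = 0.01207
h_f = f(L/D)V²/(2g) = 0.01207·(616/0.398)·2.034²/(2·9.81) = 3.937 m
Δp = ρg·h_f = 998.4·9.81·3.937 = 38.56 kPa

Δp ≈ 38.6 kPa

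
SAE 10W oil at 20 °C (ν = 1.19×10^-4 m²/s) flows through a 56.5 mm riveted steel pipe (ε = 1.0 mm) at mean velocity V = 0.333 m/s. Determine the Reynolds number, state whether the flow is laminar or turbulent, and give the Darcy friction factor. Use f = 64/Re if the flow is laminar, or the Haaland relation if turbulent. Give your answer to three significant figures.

Re ≈ 158; laminar; f = 64/Re ≈ 0.405

Re = VD/ν = 0.3330·0.0565/1.19×10^-4 = 158
Re < 2300 → laminar → f = 64/Re = 0.4048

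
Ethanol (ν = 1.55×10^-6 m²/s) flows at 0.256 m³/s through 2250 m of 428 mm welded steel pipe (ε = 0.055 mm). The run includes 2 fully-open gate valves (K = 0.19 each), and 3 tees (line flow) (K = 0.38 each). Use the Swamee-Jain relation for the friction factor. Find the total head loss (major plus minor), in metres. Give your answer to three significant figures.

H_L ≈ 12.8 m

V = 4Q/(πD²) = 1.779 m/s; V²/2g = 0.1614 m
Re = 4.91×10^5, ε/D = 1.29×10^-4 → f = 0.01482 (Swamee-Jain)
Major: h_f = f(L/D)·V²/2g = 0.01482·5257·0.1614 = 12.57 m
Minor: ΣK = 1.52; h_m = ΣK·V²/2g = 0.2453 m
Total H_L = 12.57 + 0.2453 = 12.81 m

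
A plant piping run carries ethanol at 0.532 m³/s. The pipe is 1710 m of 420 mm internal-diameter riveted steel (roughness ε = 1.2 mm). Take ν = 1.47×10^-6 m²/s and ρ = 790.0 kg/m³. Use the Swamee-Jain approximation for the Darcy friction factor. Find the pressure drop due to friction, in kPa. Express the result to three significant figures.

Δp ≈ 617 kPa

V = 4Q/(πD²) = 4·0.532/(π·0.420²) = 3.840 m/s
Re = VD/ν = 3.840·0.420/1.47×10^-6 = 1.10×10^6 → turbulent
ε/D = 1.2/420 = 0.00286
Swamee-Jain: f = 0.02600
h_f = f(L/D)V²/(2g) = 0.02600·(1710/0.420)·3.840²/(2·9.81) = 79.57 m
Δp = ρg·h_f = 790.0·9.81·79.57 = 616.6 kPa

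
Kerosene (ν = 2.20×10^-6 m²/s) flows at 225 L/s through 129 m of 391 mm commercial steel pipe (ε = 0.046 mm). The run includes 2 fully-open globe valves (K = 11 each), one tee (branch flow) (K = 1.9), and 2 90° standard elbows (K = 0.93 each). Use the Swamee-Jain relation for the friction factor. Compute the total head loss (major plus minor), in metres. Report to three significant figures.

V = 4Q/(πD²) = 1.874 m/s; V²/2g = 0.1790 m
Re = 3.33×10^5, ε/D = 1.18×10^-4 → f = 0.01539 (Swamee-Jain)
Major: h_f = f(L/D)·V²/2g = 0.01539·329.9·0.1790 = 0.9088 m
Minor: ΣK = 25.8; h_m = ΣK·V²/2g = 4.610 m
Total H_L = 0.9088 + 4.610 = 5.519 m

H_L ≈ 5.52 m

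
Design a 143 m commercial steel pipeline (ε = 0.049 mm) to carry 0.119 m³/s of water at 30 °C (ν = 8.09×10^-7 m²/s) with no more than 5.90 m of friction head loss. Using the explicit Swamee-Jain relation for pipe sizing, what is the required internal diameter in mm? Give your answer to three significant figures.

D ≈ 215 mm

Swamee-Jain (Type III): D = 0.66·[ε^1.25·(LQ²/(gh_f))^4.75 + ν·Q^9.4·(L/(gh_f))^5.2]^0.04
LQ²/(gh_f) = 0.03499; L/(gh_f) = 2.471
Term 1 = ε^1.25·(…)^4.75 = 4.97×10^-13; Term 2 = ν·Q^9.4·(…)^5.2 = 1.82×10^-13
D = 0.66·(4.97×10^-13 + 1.82×10^-13)^0.04 = 0.2152 m = 215 mm
Check: V = 3.27 m/s, Re = 8.70×10^5, f = 0.01518, h_f = 5.50 m ≈ 5.90 m ✓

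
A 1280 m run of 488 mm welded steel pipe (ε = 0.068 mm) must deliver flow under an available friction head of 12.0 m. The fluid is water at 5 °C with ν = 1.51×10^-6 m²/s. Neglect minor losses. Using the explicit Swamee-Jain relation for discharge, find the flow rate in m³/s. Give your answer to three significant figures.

Swamee-Jain (Type II): Q = -0.965·√(gD⁵h_f/L)·ln[ε/(3.7D) + √(3.17ν²L/(gD³h_f))]
√(gD⁵h_f/L) = √(9.81·0.488⁵·12.0/1280) = 0.05045
ε/(3.7D) = 3.77×10^-5; √(3.17ν²L/(gD³h_f)) = 2.60×10^-5
Q = -0.965·0.05045·ln(6.367×10^-5) = 0.4704 m³/s
Check: V = 2.51 m/s, Re = 8.13×10^5, f = 0.01427, h_f = 12.1 m ≈ 12.0 m ✓

Q ≈ 0.470 m³/s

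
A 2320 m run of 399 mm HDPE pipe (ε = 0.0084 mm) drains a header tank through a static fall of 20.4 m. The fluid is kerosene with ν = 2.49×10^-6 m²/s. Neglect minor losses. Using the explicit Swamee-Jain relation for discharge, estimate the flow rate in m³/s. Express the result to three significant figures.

Swamee-Jain (Type II): Q = -0.965·√(gD⁵h_f/L)·ln[ε/(3.7D) + √(3.17ν²L/(gD³h_f))]
√(gD⁵h_f/L) = √(9.81·0.399⁵·20.4/2320) = 0.02954
ε/(3.7D) = 5.69×10^-6; √(3.17ν²L/(gD³h_f)) = 5.99×10^-5
Q = -0.965·0.02954·ln(6.558×10^-5) = 0.2745 m³/s
Check: V = 2.20 m/s, Re = 3.52×10^5, f = 0.01422, h_f = 20.3 m ≈ 20.4 m ✓

Q ≈ 0.275 m³/s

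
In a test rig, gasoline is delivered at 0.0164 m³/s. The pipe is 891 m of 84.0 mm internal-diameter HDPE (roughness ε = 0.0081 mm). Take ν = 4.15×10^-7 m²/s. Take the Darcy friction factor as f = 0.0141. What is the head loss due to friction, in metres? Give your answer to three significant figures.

h_f ≈ 66.8 m

V = 4Q/(πD²) = 4·0.0164/(π·0.0840²) = 2.959 m/s
h_f = f(L/D)V²/(2g) = 0.01410·(891/0.0840)·2.959²/(2·9.81) = 66.76 m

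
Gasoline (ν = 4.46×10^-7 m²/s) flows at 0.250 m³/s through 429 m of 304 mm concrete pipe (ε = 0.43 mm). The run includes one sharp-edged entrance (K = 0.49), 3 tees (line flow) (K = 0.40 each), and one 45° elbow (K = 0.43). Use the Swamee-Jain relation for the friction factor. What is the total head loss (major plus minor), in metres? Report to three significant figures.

H_L ≈ 19.7 m

V = 4Q/(πD²) = 3.444 m/s; V²/2g = 0.6047 m
Re = 2.35×10^6, ε/D = 0.00141 → f = 0.02155 (Swamee-Jain)
Major: h_f = f(L/D)·V²/2g = 0.02155·1411·0.6047 = 18.39 m
Minor: ΣK = 2.12; h_m = ΣK·V²/2g = 1.282 m
Total H_L = 18.39 + 1.282 = 19.67 m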